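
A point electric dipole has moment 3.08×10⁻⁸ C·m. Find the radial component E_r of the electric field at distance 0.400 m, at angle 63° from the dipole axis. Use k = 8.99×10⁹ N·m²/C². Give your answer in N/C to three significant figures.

For a dipole, E_r = (2kp cosθ)/r³.
kp/r³ = (8.99×10⁹)(3.08×10⁻⁸)/(0.400)³ = 4326 N/C.
E_r = 2·4326·cos63° = 3928 N/C.

E_r ≈ 3930 N/C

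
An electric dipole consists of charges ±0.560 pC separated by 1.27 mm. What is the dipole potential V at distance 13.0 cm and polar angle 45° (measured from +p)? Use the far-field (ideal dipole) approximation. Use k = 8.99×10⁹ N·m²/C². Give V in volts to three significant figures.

Dipole moment p = qd = (5.60×10⁻¹³ C)(0.00127 m) = 7.112×10⁻¹⁶ C·m.
The dipole potential is V = kp cosθ / r².
V = (8.99×10⁹)(7.112×10⁻¹⁶)·cos45° / (0.130)² = 2.675×10⁻⁴ V.

V ≈ 2.68×10⁻⁴ V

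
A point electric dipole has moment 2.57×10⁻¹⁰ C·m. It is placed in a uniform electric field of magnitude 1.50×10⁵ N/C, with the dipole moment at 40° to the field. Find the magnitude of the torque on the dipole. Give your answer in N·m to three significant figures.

τ ≈ 2.48×10⁻⁵ N·m

Torque on an electric dipole: τ = pE sinθ.
τ = (2.57×10⁻¹⁰)(1.50×10⁵)·sin40° = 2.478×10⁻⁵ N·m.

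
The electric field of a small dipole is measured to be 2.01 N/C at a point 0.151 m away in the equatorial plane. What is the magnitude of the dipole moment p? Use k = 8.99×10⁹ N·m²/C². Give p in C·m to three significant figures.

p ≈ 7.70×10⁻¹³ C·m

In the equatorial plane E = kp/r³, so p = Er³/(k).
p = (2.01)·(0.151)³ / (8.99×10⁹) = 7.698×10⁻¹³ C·m.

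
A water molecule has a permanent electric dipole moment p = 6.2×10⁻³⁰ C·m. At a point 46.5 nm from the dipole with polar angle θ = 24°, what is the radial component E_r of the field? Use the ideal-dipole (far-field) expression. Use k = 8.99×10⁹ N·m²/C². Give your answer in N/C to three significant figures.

E_r ≈ 1010 N/C

For a dipole, E_r = (2kp cosθ)/r³.
kp/r³ = (8.99×10⁹)(6.20×10⁻³⁰)/(4.65×10⁻⁸)³ = 554.4 N/C.
E_r = 2·554.4·cos24° = 1013 N/C.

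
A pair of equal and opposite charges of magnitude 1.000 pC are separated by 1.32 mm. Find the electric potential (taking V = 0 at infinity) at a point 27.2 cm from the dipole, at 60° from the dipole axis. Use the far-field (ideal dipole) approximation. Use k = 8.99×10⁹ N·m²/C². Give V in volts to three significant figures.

V ≈ 8.02×10⁻⁵ V

Dipole moment p = qd = (1.00×10⁻¹² C)(0.00132 m) = 1.32×10⁻¹⁵ C·m.
The dipole potential is V = kp cosθ / r².
V = (8.99×10⁹)(1.32×10⁻¹⁵)·cos60° / (0.272)² = 8.020×10⁻⁵ V.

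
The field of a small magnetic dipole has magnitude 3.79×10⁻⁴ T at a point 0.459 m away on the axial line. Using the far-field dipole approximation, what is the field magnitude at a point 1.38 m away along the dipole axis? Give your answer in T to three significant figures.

Dipole fields scale as 1/r³ in the far field; the geometry is the same at both points.
B₂ = B₁ · (r₁/r₂)³ = 3.79×10⁻⁴ · (0.459/1.38)³.
(r₁/r₂)³ = (0.3326)³ = 0.0368.
B₂ ≈ 1.395×10⁻⁵ T.

B ≈ 1.39×10⁻⁵ T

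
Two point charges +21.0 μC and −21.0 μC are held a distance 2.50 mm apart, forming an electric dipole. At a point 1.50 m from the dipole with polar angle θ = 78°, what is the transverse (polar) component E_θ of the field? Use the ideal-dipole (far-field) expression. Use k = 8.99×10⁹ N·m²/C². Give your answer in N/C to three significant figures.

E_θ ≈ 137 N/C

Dipole moment p = qd = (2.10×10⁻⁵ C)(0.00250 m) = 5.25×10⁻⁸ C·m.
For a dipole, E_θ = (kp sinθ)/r³.
kp/r³ = (8.99×10⁹)(5.25×10⁻⁸)/(1.50)³ = 139.8 N/C.
E_θ = 139.8·sin78° = 136.8 N/C.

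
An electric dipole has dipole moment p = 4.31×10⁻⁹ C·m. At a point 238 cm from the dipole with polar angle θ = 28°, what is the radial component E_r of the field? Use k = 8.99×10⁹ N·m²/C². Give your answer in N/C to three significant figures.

E_r ≈ 5.08 N/C

For a dipole, E_r = (2kp cosθ)/r³.
kp/r³ = (8.99×10⁹)(4.31×10⁻⁹)/(2.38)³ = 2.874 N/C.
E_r = 2·2.874·cos28° = 5.075 N/C.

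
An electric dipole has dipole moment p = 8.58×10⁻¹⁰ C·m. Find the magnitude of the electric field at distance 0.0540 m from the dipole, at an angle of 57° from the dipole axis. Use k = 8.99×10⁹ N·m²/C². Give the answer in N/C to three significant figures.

E ≈ 6.73×10⁴ N/C

At angle θ the dipole field magnitude is E = (kp/r³)·√(1 + 3cos²θ).
kp/r³ = (8.99×10⁹)(8.58×10⁻¹⁰) / (0.0540)³ = 4.899×10⁴ N/C.
√(1 + 3cos²57°) = √(1 + 3·0.2966) = √1.8899 ≈ 1.3747.
E ≈ 4.899×10⁴ × 1.375 = 6.734×10⁴ N/C.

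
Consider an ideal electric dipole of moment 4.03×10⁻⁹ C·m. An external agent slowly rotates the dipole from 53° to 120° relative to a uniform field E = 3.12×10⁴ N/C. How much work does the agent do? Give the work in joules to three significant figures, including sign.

W_ext = ΔU = U(θ₂) − U(θ₁) = −pE cosθ₂ − (−pE cosθ₁) = pE(cosθ₁ − cosθ₂).
W = (4.03×10⁻⁹)(3.12×10⁴)·(cos53° − cos120°) = (1.257×10⁻⁴)·(+1.1018) = 1.385×10⁻⁴ J.

W ≈ 1.39×10⁻⁴ J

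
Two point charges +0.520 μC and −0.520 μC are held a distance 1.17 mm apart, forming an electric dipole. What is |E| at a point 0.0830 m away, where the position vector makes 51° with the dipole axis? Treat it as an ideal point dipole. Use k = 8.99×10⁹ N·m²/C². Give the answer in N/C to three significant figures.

E ≈ 1.41×10⁴ N/C

Dipole moment p = qd = (5.20×10⁻⁷ C)(0.00117 m) = 6.084×10⁻¹⁰ C·m.
At angle θ the dipole field magnitude is E = (kp/r³)·√(1 + 3cos²θ).
kp/r³ = (8.99×10⁹)(6.084×10⁻¹⁰) / (0.0830)³ = 9566 N/C.
√(1 + 3cos²51°) = √(1 + 3·0.3960) = √2.1881 ≈ 1.4792.
E ≈ 9566 × 1.479 = 1.415×10⁴ N/C.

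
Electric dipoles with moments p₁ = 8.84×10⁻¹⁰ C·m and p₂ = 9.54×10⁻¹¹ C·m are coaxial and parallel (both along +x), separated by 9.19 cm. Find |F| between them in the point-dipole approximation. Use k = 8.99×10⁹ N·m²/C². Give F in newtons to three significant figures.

F ≈ 6.38×10⁻⁵ N

On-axis field of dipole 1 at distance r: E = 2kp₁/r³. Force on dipole 2 is F = p₂·dE/dr (gradient along axis).
dE/dr = −6kp₁/r⁴, so |F| = 6kp₁p₂/r⁴ (attractive for aligned moments).
F = 6(8.99×10⁹)(8.84×10⁻¹⁰)(9.54×10⁻¹¹)/(0.0919)⁴ = 6.377×10⁻⁵ N.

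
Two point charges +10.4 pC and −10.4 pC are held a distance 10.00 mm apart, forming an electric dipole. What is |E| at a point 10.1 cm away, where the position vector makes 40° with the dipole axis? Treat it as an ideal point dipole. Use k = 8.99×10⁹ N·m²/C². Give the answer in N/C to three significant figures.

Dipole moment p = qd = (1.04×10⁻¹¹ C)(0.0100 m) = 1.04×10⁻¹³ C·m.
At angle θ the dipole field magnitude is E = (kp/r³)·√(1 + 3cos²θ).
kp/r³ = (8.99×10⁹)(1.04×10⁻¹³) / (0.101)³ = 0.9075 N/C.
√(1 + 3cos²40°) = √(1 + 3·0.5868) = √2.7605 ≈ 1.6615.
E ≈ 0.9075 × 1.661 = 1.508 N/C.

E ≈ 1.51 N/C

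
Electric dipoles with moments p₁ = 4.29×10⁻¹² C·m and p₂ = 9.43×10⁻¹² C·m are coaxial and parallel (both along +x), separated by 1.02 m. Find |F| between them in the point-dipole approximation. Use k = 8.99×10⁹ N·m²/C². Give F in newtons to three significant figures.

F ≈ 2.02×10⁻¹² N

On-axis field of dipole 1 at distance r: E = 2kp₁/r³. Force on dipole 2 is F = p₂·dE/dr (gradient along axis).
dE/dr = −6kp₁/r⁴, so |F| = 6kp₁p₂/r⁴ (attractive for aligned moments).
F = 6(8.99×10⁹)(4.29×10⁻¹²)(9.43×10⁻¹²)/(1.02)⁴ = 2.016×10⁻¹² N.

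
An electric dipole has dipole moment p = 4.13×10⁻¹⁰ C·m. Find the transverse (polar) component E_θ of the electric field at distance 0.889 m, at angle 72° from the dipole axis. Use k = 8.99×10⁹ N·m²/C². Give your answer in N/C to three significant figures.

For a dipole, E_θ = (kp sinθ)/r³.
kp/r³ = (8.99×10⁹)(4.13×10⁻¹⁰)/(0.889)³ = 5.285 N/C.
E_θ = 5.285·sin72° = 5.026 N/C.

E_θ ≈ 5.03 N/C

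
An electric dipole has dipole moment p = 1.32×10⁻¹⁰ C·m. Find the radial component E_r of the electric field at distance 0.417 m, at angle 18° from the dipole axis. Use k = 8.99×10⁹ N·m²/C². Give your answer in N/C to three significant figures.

For a dipole, E_r = (2kp cosθ)/r³.
kp/r³ = (8.99×10⁹)(1.32×10⁻¹⁰)/(0.417)³ = 16.37 N/C.
E_r = 2·16.37·cos18° = 31.13 N/C.

E_r ≈ 31.1 N/C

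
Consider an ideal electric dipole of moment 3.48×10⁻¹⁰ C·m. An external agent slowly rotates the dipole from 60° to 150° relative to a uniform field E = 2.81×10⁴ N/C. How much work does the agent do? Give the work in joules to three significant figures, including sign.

W ≈ 1.34×10⁻⁵ J

W_ext = ΔU = U(θ₂) − U(θ₁) = −pE cosθ₂ − (−pE cosθ₁) = pE(cosθ₁ − cosθ₂).
W = (3.48×10⁻¹⁰)(2.81×10⁴)·(cos60° − cos150°) = (9.779×10⁻⁶)·(+1.3660) = 1.336×10⁻⁵ J.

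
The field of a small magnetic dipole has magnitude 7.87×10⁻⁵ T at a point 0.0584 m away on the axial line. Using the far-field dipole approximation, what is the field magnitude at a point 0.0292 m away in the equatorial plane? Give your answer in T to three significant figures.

Dipole fields scale as 1/r³ in the far field.
The axial field is twice the equatorial field at the same r, so the geometry factor is 1/2.
B₂ = B₁ · (1/2) · (r₁/r₂)³ = 7.87×10⁻⁵ · 0.5 · (0.0584/0.0292)³.
(r₁/r₂)³ = (2)³ = 8.
B₂ ≈ 3.148×10⁻⁴ T.

B ≈ 3.15×10⁻⁴ T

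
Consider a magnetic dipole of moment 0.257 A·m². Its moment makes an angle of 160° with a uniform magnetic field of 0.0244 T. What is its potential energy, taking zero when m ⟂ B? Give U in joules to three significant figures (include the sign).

U = −m·B = −mB cosθ.
U = −(0.257)(0.0244)·cos160° = 0.005893 J.

U ≈ 0.00589 J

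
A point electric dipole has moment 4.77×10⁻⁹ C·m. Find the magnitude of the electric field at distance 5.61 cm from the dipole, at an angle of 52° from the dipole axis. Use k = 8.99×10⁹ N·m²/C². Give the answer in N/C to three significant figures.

At angle θ the dipole field magnitude is E = (kp/r³)·√(1 + 3cos²θ).
kp/r³ = (8.99×10⁹)(4.77×10⁻⁹) / (0.0561)³ = 2.429×10⁵ N/C.
√(1 + 3cos²52°) = √(1 + 3·0.3790) = √2.1371 ≈ 1.4619.
E ≈ 2.429×10⁵ × 1.462 = 3.551×10⁵ N/C.

E ≈ 3.55×10⁵ N/C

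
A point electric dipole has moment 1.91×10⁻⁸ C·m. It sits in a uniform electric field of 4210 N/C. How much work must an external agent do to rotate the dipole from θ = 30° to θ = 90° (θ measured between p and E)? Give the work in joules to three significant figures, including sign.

W_ext = ΔU = U(θ₂) − U(θ₁) = −pE cosθ₂ − (−pE cosθ₁) = pE(cosθ₁ − cosθ₂).
W = (1.91×10⁻⁸)(4210)·(cos30° − cos90°) = (8.041×10⁻⁵)·(+0.8660) = 6.964×10⁻⁵ J.

W ≈ 6.96×10⁻⁵ J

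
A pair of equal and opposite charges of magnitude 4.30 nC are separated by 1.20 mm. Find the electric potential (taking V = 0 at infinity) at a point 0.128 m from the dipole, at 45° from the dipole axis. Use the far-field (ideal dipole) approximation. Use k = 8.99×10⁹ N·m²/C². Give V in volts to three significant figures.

V ≈ 2.00 V

Dipole moment p = qd = (4.30×10⁻⁹ C)(0.00120 m) = 5.16×10⁻¹² C·m.
The dipole potential is V = kp cosθ / r².
V = (8.99×10⁹)(5.16×10⁻¹²)·cos45° / (0.128)² = 2.002 V.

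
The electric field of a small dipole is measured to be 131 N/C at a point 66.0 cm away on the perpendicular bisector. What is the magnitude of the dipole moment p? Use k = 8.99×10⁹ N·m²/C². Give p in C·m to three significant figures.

p ≈ 4.19×10⁻⁹ C·m

In the equatorial plane E = kp/r³, so p = Er³/(k).
p = (131)·(0.660)³ / (8.99×10⁹) = 4.189×10⁻⁹ C·m.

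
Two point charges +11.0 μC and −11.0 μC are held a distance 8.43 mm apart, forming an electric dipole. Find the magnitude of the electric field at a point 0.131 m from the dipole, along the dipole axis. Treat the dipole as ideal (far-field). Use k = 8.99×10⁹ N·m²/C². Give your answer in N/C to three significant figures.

E ≈ 7.42×10⁵ N/C

Dipole moment p = qd = (1.10×10⁻⁵ C)(0.00843 m) = 9.273×10⁻⁸ C·m.
On the dipole axis E = 2kp/r³.
E = 2·(8.99×10⁹)(9.273×10⁻⁸) / (0.131)³ = 7.416×10⁵ N/C.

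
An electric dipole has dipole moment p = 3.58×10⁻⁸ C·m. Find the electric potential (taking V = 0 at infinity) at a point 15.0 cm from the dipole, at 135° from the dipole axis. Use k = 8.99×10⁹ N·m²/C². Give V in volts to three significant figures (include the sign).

V ≈ -1.01×10⁴ V

The dipole potential is V = kp cosθ / r².
V = (8.99×10⁹)(3.58×10⁻⁸)·cos135° / (0.150)² = -1.011×10⁴ V.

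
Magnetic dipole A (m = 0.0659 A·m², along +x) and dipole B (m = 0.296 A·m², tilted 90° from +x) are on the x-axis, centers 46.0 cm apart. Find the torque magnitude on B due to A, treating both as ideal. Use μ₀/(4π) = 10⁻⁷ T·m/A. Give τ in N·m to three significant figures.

Dipole B is on the axis of dipole A, so B₁ there is axial: B₁ = (μ₀/4π)·2m₁/r³ along +x.
B₁ = 2(10⁻⁷)(0.0659)/(0.460)³ = 1.354×10⁻⁷ T.
τ = m₂ B₁ sinθ.
τ = (0.296)(1.354×10⁻⁷)·sin90° = 4.008×10⁻⁸ N·m.

τ ≈ 4.01×10⁻⁸ N·m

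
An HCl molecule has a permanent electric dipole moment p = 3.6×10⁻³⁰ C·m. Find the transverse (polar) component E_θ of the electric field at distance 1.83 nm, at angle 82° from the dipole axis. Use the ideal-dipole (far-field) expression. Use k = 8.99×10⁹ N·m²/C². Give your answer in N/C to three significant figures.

E_θ ≈ 5.23×10⁶ N/C

For a dipole, E_θ = (kp sinθ)/r³.
kp/r³ = (8.99×10⁹)(3.60×10⁻³⁰)/(1.83×10⁻⁹)³ = 5.281×10⁶ N/C.
E_θ = 5.281×10⁶·sin82° = 5.230×10⁶ N/C.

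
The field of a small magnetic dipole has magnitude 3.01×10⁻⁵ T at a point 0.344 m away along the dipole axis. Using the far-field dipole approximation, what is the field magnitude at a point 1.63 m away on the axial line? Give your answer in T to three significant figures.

Dipole fields scale as 1/r³ in the far field; the geometry is the same at both points.
B₂ = B₁ · (r₁/r₂)³ = 3.01×10⁻⁵ · (0.344/1.63)³.
(r₁/r₂)³ = (0.211)³ = 0.0094.
B₂ ≈ 2.829×10⁻⁷ T.

B ≈ 2.83×10⁻⁷ T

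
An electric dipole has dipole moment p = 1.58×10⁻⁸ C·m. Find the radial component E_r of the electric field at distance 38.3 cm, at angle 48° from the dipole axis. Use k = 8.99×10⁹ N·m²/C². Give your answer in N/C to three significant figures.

For a dipole, E_r = (2kp cosθ)/r³.
kp/r³ = (8.99×10⁹)(1.58×10⁻⁸)/(0.383)³ = 2528 N/C.
E_r = 2·2528·cos48° = 3383 N/C.

E_r ≈ 3380 N/C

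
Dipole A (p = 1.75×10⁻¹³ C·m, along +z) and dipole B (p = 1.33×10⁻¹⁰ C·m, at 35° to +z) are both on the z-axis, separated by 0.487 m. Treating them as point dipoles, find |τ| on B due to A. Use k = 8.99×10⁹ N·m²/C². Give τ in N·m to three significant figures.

The second dipole sits on the axis of the first, so the field there is axial: E₁ = 2kp₁/r³ along +z.
E₁ = 2(8.99×10⁹)(1.75×10⁻¹³)/(0.487)³ = 0.02724 N/C.
Torque on the second dipole: τ = p₂ E₁ sinθ.
τ = (1.33×10⁻¹⁰)(0.02724)·sin35° = 2.078×10⁻¹² N·m.

τ ≈ 2.08×10⁻¹² N·m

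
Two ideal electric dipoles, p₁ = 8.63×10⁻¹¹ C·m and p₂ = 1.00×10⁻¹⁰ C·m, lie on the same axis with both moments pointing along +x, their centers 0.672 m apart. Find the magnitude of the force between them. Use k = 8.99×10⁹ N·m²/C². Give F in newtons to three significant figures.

F ≈ 2.28×10⁻⁹ N

On-axis field of dipole 1 at distance r: E = 2kp₁/r³. Force on dipole 2 is F = p₂·dE/dr (gradient along axis).
dE/dr = −6kp₁/r⁴, so |F| = 6kp₁p₂/r⁴ (attractive for aligned moments).
F = 6(8.99×10⁹)(8.63×10⁻¹¹)(1.00×10⁻¹⁰)/(0.672)⁴ = 2.283×10⁻⁹ N.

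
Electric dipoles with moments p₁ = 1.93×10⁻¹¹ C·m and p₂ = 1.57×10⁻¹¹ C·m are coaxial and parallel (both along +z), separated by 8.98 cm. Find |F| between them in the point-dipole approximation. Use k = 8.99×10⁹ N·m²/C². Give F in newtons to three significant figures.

On-axis field of dipole 1 at distance r: E = 2kp₁/r³. Force on dipole 2 is F = p₂·dE/dr (gradient along axis).
dE/dr = −6kp₁/r⁴, so |F| = 6kp₁p₂/r⁴ (attractive for aligned moments).
F = 6(8.99×10⁹)(1.93×10⁻¹¹)(1.57×10⁻¹¹)/(0.0898)⁴ = 2.513×10⁻⁷ N.

F ≈ 2.51×10⁻⁷ N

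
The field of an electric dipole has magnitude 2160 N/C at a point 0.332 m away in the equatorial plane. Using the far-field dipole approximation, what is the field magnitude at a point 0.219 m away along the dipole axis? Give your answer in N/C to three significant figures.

E ≈ 1.51×10⁴ N/C

Dipole fields scale as 1/r³ in the far field.
The axial field is twice the equatorial field at the same r, so the geometry factor is 2/1.
E₂ = E₁ · (2/1) · (r₁/r₂)³ = 2160 · 2 · (0.332/0.219)³.
(r₁/r₂)³ = (1.516)³ = 3.484.
E₂ ≈ 1.505×10⁴ N/C.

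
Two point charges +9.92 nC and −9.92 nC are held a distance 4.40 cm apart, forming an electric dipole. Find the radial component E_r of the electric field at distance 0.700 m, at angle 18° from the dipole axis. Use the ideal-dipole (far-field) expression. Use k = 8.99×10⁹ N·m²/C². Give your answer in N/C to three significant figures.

E_r ≈ 21.8 N/C

Dipole moment p = qd = (9.92×10⁻⁹ C)(0.0440 m) = 4.365×10⁻¹⁰ C·m.
For a dipole, E_r = (2kp cosθ)/r³.
kp/r³ = (8.99×10⁹)(4.365×10⁻¹⁰)/(0.700)³ = 11.44 N/C.
E_r = 2·11.44·cos18° = 21.76 N/C.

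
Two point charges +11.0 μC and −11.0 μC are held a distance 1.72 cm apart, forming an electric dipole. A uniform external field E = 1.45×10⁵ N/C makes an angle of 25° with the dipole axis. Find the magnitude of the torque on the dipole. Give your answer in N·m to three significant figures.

τ ≈ 0.0116 N·m

Dipole moment p = qd = (1.10×10⁻⁵ C)(0.0172 m) = 1.892×10⁻⁷ C·m.
Torque on an electric dipole: τ = pE sinθ.
τ = (1.892×10⁻⁷)(1.45×10⁵)·sin25° = 0.01159 N·m.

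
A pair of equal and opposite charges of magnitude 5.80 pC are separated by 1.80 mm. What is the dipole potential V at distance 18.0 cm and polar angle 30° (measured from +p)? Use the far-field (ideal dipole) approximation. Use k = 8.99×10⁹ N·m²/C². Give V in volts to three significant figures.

V ≈ 0.00251 V

Dipole moment p = qd = (5.80×10⁻¹² C)(0.00180 m) = 1.044×10⁻¹⁴ C·m.
The dipole potential is V = kp cosθ / r².
V = (8.99×10⁹)(1.044×10⁻¹⁴)·cos30° / (0.180)² = 0.002509 V.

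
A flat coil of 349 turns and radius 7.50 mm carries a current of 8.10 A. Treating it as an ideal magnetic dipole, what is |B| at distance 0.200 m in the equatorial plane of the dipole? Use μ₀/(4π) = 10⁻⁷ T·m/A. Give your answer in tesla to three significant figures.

m = NIA = NIπa² = 349·(8.10)·π·(0.00750)² = 0.4996 A·m².
In the equatorial plane B = (μ₀/4π)·m/r³ (half the axial value).
B = (10⁻⁷)·(0.4996) / (0.200)³ = 6.245×10⁻⁶ T.

B ≈ 6.24×10⁻⁶ T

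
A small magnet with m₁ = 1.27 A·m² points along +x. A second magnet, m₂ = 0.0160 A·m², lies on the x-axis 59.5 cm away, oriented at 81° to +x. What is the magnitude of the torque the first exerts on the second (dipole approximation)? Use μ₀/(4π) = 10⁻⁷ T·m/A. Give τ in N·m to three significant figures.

τ ≈ 1.91×10⁻⁸ N·m

Dipole B is on the axis of dipole A, so B₁ there is axial: B₁ = (μ₀/4π)·2m₁/r³ along +x.
B₁ = 2(10⁻⁷)(1.27)/(0.595)³ = 1.206×10⁻⁶ T.
τ = m₂ B₁ sinθ.
τ = (0.0160)(1.206×10⁻⁶)·sin81° = 1.906×10⁻⁸ N·m.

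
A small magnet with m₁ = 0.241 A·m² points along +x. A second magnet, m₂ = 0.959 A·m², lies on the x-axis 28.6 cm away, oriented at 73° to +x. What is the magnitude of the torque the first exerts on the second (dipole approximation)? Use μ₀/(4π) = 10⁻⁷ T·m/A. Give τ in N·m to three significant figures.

τ ≈ 1.89×10⁻⁶ N·m

Dipole B is on the axis of dipole A, so B₁ there is axial: B₁ = (μ₀/4π)·2m₁/r³ along +x.
B₁ = 2(10⁻⁷)(0.241)/(0.286)³ = 2.060×10⁻⁶ T.
τ = m₂ B₁ sinθ.
τ = (0.959)(2.060×10⁻⁶)·sin73° = 1.890×10⁻⁶ N·m.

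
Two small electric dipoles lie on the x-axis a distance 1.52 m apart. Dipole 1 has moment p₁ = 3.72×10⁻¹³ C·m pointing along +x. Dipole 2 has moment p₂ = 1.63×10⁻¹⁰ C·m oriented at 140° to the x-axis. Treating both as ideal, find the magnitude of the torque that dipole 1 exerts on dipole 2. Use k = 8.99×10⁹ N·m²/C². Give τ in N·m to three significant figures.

τ ≈ 2.00×10⁻¹³ N·m

The second dipole sits on the axis of the first, so the field there is axial: E₁ = 2kp₁/r³ along +x.
E₁ = 2(8.99×10⁹)(3.72×10⁻¹³)/(1.52)³ = 0.001905 N/C.
Torque on the second dipole: τ = p₂ E₁ sinθ.
τ = (1.63×10⁻¹⁰)(0.001905)·sin140° = 1.996×10⁻¹³ N·m.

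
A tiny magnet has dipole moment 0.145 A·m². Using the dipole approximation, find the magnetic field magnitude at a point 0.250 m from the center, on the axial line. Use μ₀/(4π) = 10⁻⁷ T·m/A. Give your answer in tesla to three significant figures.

On axis B = (μ₀/4π)·2m/r³.
B = 2·(10⁻⁷)·(0.145) / (0.250)³ = 1.856×10⁻⁶ T.

B ≈ 1.86×10⁻⁶ T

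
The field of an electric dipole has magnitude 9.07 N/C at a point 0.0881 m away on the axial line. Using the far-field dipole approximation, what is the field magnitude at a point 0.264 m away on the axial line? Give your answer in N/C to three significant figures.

E ≈ 0.337 N/C

Dipole fields scale as 1/r³ in the far field; the geometry is the same at both points.
E₂ = E₁ · (r₁/r₂)³ = 9.07 · (0.0881/0.264)³.
(r₁/r₂)³ = (0.3337)³ = 0.03716.
E₂ ≈ 0.3371 N/C.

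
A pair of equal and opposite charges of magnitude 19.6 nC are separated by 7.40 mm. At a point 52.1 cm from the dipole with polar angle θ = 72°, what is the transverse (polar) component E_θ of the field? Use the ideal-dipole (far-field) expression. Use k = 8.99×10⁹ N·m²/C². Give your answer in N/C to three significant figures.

E_θ ≈ 8.77 N/C

Dipole moment p = qd = (1.96×10⁻⁸ C)(0.00740 m) = 1.45×10⁻¹⁰ C·m.
For a dipole, E_θ = (kp sinθ)/r³.
kp/r³ = (8.99×10⁹)(1.45×10⁻¹⁰)/(0.521)³ = 9.218 N/C.
E_θ = 9.218·sin72° = 8.766 N/C.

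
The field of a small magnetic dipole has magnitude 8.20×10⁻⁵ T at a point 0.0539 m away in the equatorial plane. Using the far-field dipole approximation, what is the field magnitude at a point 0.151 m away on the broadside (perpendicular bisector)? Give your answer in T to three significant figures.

Dipole fields scale as 1/r³ in the far field; the geometry is the same at both points.
B₂ = B₁ · (r₁/r₂)³ = 8.20×10⁻⁵ · (0.0539/0.151)³.
(r₁/r₂)³ = (0.357)³ = 0.04548.
B₂ ≈ 3.729×10⁻⁶ T.

B ≈ 3.73×10⁻⁶ T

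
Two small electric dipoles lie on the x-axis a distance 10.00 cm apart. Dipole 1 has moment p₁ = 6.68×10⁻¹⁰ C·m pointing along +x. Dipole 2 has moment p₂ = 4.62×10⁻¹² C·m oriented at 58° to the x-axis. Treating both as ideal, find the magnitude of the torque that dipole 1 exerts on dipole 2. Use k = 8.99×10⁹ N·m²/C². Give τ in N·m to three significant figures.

The second dipole sits on the axis of the first, so the field there is axial: E₁ = 2kp₁/r³ along +x.
E₁ = 2(8.99×10⁹)(6.68×10⁻¹⁰)/(0.100)³ = 1.201×10⁴ N/C.
Torque on the second dipole: τ = p₂ E₁ sinθ.
τ = (4.62×10⁻¹²)(1.201×10⁴)·sin58° = 4.706×10⁻⁸ N·m.

τ ≈ 4.71×10⁻⁸ N·m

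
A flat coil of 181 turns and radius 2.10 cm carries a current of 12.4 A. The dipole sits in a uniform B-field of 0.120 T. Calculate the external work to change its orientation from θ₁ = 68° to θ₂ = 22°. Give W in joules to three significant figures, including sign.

m = NIA = NIπa² = 181·(12.4)·π·(0.0210)² = 3.109 A·m².
W_ext = ΔU = −mB cosθ₂ + mB cosθ₁ = mB(cosθ₁ − cosθ₂).
W = (3.109)(0.120)·(cos68° − cos22°) = (0.3731)·(-0.5526) = -0.2062 J.

W ≈ -0.206 J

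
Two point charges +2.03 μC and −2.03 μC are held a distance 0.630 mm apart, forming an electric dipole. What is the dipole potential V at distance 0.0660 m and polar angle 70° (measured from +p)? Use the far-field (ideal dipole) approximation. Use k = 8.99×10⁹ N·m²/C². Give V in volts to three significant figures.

V ≈ 903 V

Dipole moment p = qd = (2.03×10⁻⁶ C)(6.30×10⁻⁴ m) = 1.279×10⁻⁹ C·m.
The dipole potential is V = kp cosθ / r².
V = (8.99×10⁹)(1.279×10⁻⁹)·cos70° / (0.0660)² = 902.8 V.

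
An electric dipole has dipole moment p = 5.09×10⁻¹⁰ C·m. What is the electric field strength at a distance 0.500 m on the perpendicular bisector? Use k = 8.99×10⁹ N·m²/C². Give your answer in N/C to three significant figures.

In the equatorial plane E = kp/r³.
E = (8.99×10⁹)(5.09×10⁻¹⁰) / (0.500)³ = 36.61 N/C.

E ≈ 36.6 N/C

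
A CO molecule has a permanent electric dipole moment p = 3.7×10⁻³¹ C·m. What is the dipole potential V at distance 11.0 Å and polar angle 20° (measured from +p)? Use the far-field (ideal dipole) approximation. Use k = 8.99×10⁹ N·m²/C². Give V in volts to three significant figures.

The dipole potential is V = kp cosθ / r².
V = (8.99×10⁹)(3.70×10⁻³¹)·cos20° / (1.10×10⁻⁹)² = 0.002583 V.

V ≈ 0.00258 V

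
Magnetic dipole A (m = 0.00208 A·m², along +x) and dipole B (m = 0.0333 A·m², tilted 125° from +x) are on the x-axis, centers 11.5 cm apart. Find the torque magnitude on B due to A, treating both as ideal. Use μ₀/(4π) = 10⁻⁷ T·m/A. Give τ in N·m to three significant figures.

τ ≈ 7.46×10⁻⁹ N·m

Dipole B is on the axis of dipole A, so B₁ there is axial: B₁ = (μ₀/4π)·2m₁/r³ along +x.
B₁ = 2(10⁻⁷)(0.00208)/(0.115)³ = 2.735×10⁻⁷ T.
τ = m₂ B₁ sinθ.
τ = (0.0333)(2.735×10⁻⁷)·sin125° = 7.461×10⁻⁹ N·m.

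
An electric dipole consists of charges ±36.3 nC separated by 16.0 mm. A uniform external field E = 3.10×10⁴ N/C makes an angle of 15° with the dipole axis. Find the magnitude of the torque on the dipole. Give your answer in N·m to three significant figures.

τ ≈ 4.66×10⁻⁶ N·m

Dipole moment p = qd = (3.63×10⁻⁸ C)(0.0160 m) = 5.808×10⁻¹⁰ C·m.
Torque on an electric dipole: τ = pE sinθ.
τ = (5.808×10⁻¹⁰)(3.10×10⁴)·sin15° = 4.660×10⁻⁶ N·m.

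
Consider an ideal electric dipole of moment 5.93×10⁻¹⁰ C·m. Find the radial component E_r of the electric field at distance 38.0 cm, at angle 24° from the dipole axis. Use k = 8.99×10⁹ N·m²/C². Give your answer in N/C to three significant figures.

E_r ≈ 178 N/C

For a dipole, E_r = (2kp cosθ)/r³.
kp/r³ = (8.99×10⁹)(5.93×10⁻¹⁰)/(0.380)³ = 97.15 N/C.
E_r = 2·97.15·cos24° = 177.5 N/C.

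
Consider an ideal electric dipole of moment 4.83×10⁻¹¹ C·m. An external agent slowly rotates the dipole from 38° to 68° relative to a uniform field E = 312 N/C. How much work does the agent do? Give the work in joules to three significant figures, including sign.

W_ext = ΔU = U(θ₂) − U(θ₁) = −pE cosθ₂ − (−pE cosθ₁) = pE(cosθ₁ − cosθ₂).
W = (4.83×10⁻¹¹)(312)·(cos38° − cos68°) = (1.507×10⁻⁸)·(+0.4134) = 6.230×10⁻⁹ J.

W ≈ 6.23×10⁻⁹ J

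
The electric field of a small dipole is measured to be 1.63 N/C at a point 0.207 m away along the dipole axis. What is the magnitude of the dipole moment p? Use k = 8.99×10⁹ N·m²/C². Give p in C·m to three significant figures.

On axis E = 2kp/r³, so p = Er³/(2k).
p = (1.63)·(0.207)³ / (2·8.99×10⁹) = 8.041×10⁻¹³ C·m.

p ≈ 8.04×10⁻¹³ C·m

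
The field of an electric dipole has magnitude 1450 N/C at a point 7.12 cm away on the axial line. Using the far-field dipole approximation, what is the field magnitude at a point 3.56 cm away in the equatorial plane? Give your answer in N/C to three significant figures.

E ≈ 5800 N/C

Dipole fields scale as 1/r³ in the far field.
The axial field is twice the equatorial field at the same r, so the geometry factor is 1/2.
E₂ = E₁ · (1/2) · (r₁/r₂)³ = 1450 · 0.5 · (7.12/3.56)³.
(r₁/r₂)³ = (2)³ = 8.
E₂ ≈ 5800 N/C.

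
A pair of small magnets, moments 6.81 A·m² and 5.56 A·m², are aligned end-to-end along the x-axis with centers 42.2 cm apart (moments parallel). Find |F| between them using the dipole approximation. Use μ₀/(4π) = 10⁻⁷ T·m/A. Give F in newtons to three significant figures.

F ≈ 7.16×10⁻⁴ N

On-axis B of dipole 1: B = (μ₀/4π)·2m₁/r³. Force on dipole 2: F = m₂·dB/dr.
dB/dr = −(μ₀/4π)·6m₁/r⁴, so |F| = (μ₀/4π)·6m₁m₂/r⁴.
F = 6(10⁻⁷)(6.81)(5.56)/(0.422)⁴ = 7.163×10⁻⁴ N.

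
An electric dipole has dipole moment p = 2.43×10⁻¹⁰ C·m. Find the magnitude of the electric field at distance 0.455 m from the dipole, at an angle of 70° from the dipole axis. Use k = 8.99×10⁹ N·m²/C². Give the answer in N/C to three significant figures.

At angle θ the dipole field magnitude is E = (kp/r³)·√(1 + 3cos²θ).
kp/r³ = (8.99×10⁹)(2.43×10⁻¹⁰) / (0.455)³ = 23.19 N/C.
√(1 + 3cos²70°) = √(1 + 3·0.1170) = √1.3509 ≈ 1.1623.
E ≈ 23.19 × 1.162 = 26.96 N/C.

E ≈ 27.0 N/C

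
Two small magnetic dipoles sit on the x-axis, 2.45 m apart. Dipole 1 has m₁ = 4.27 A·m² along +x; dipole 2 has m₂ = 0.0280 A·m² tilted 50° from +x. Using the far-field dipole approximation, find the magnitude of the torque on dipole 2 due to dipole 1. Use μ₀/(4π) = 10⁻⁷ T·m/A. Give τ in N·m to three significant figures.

τ ≈ 1.25×10⁻⁹ N·m

Dipole B is on the axis of dipole A, so B₁ there is axial: B₁ = (μ₀/4π)·2m₁/r³ along +x.
B₁ = 2(10⁻⁷)(4.27)/(2.45)³ = 5.807×10⁻⁸ T.
τ = m₂ B₁ sinθ.
τ = (0.0280)(5.807×10⁻⁸)·sin50° = 1.246×10⁻⁹ N·m.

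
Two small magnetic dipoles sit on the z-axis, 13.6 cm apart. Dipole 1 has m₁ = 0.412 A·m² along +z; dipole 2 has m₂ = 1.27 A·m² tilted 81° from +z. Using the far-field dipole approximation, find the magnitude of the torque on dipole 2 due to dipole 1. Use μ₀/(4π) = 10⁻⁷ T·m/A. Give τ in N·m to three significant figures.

Dipole B is on the axis of dipole A, so B₁ there is axial: B₁ = (μ₀/4π)·2m₁/r³ along +z.
B₁ = 2(10⁻⁷)(0.412)/(0.136)³ = 3.276×10⁻⁵ T.
τ = m₂ B₁ sinθ.
τ = (1.27)(3.276×10⁻⁵)·sin81° = 4.109×10⁻⁵ N·m.

τ ≈ 4.11×10⁻⁵ N·m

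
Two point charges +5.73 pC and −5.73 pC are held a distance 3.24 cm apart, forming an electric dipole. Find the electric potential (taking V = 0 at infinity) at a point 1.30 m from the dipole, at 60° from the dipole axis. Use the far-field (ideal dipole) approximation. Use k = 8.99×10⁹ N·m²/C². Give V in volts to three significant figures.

V ≈ 4.94×10⁻⁴ V

Dipole moment p = qd = (5.73×10⁻¹² C)(0.0324 m) = 1.857×10⁻¹³ C·m.
The dipole potential is V = kp cosθ / r².
V = (8.99×10⁹)(1.857×10⁻¹³)·cos60° / (1.30)² = 4.939×10⁻⁴ V.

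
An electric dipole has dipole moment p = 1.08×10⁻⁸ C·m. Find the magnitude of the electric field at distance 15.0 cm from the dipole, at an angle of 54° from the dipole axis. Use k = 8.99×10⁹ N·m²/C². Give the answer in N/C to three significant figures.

E ≈ 4.11×10⁴ N/C

At angle θ the dipole field magnitude is E = (kp/r³)·√(1 + 3cos²θ).
kp/r³ = (8.99×10⁹)(1.08×10⁻⁸) / (0.150)³ = 2.877×10⁴ N/C.
√(1 + 3cos²54°) = √(1 + 3·0.3455) = √2.0365 ≈ 1.4271.
E ≈ 2.877×10⁴ × 1.427 = 4.105×10⁴ N/C.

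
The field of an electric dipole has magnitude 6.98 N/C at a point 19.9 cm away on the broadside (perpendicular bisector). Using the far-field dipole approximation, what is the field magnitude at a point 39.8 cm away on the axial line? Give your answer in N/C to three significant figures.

Dipole fields scale as 1/r³ in the far field.
The axial field is twice the equatorial field at the same r, so the geometry factor is 2/1.
E₂ = E₁ · (2/1) · (r₁/r₂)³ = 6.98 · 2 · (19.9/39.8)³.
(r₁/r₂)³ = (0.5)³ = 0.125.
E₂ ≈ 1.745 N/C.

E ≈ 1.74 N/C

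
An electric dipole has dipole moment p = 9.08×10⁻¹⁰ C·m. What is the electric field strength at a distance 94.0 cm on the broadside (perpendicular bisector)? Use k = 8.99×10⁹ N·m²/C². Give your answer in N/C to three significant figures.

On the perpendicular bisector E = kp/r³ (half the axial value at the same distance).
E = (8.99×10⁹)(9.08×10⁻¹⁰) / (0.940)³ = 9.828 N/C.

E ≈ 9.83 N/C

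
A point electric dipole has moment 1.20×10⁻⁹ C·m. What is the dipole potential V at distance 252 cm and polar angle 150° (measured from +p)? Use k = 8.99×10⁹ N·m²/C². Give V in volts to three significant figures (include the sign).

The dipole potential is V = kp cosθ / r².
V = (8.99×10⁹)(1.20×10⁻⁹)·cos150° / (2.52)² = -1.471 V.

V ≈ -1.47 V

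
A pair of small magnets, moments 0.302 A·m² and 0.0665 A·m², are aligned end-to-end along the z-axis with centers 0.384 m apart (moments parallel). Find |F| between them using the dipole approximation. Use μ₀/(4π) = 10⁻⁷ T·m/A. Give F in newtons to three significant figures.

On-axis B of dipole 1: B = (μ₀/4π)·2m₁/r³. Force on dipole 2: F = m₂·dB/dr.
dB/dr = −(μ₀/4π)·6m₁/r⁴, so |F| = (μ₀/4π)·6m₁m₂/r⁴.
F = 6(10⁻⁷)(0.302)(0.0665)/(0.384)⁴ = 5.542×10⁻⁷ N.

F ≈ 5.54×10⁻⁷ N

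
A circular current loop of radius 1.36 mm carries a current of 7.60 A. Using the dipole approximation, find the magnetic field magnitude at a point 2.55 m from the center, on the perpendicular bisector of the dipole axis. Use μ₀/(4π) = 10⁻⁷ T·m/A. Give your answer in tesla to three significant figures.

B ≈ 2.66×10⁻¹³ T

Magnetic moment m = IA = Iπa² = (7.60)·π·(0.00136)² = 4.416×10⁻⁵ A·m².
In the equatorial plane B = (μ₀/4π)·m/r³ (half the axial value).
B = (10⁻⁷)·(4.416×10⁻⁵) / (2.55)³ = 2.663×10⁻¹³ T.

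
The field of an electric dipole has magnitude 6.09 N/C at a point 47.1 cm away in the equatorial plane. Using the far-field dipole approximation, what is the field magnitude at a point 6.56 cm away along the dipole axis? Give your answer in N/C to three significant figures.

Dipole fields scale as 1/r³ in the far field.
The axial field is twice the equatorial field at the same r, so the geometry factor is 2/1.
E₂ = E₁ · (2/1) · (r₁/r₂)³ = 6.09 · 2 · (47.1/6.56)³.
(r₁/r₂)³ = (7.18)³ = 370.1.
E₂ ≈ 4508 N/C.

E ≈ 4510 N/C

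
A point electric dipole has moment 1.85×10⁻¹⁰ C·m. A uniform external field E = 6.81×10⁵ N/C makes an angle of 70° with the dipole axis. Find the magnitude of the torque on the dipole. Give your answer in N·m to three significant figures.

Torque on an electric dipole: τ = pE sinθ.
τ = (1.85×10⁻¹⁰)(6.81×10⁵)·sin70° = 1.184×10⁻⁴ N·m.

τ ≈ 1.18×10⁻⁴ N·m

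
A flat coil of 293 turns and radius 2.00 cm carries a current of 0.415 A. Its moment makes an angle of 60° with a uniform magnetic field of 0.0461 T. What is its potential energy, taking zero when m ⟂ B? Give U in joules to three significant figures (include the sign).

m = NIA = NIπa² = 293·(0.415)·π·(0.0200)² = 0.1528 A·m².
U = −m·B = −mB cosθ.
U = −(0.1528)(0.0461)·cos60° = -0.003522 J.

U ≈ -0.00352 J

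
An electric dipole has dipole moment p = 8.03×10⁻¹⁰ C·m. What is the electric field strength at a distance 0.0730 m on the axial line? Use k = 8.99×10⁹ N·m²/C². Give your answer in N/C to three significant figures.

E ≈ 3.71×10⁴ N/C

On the dipole axis E = 2kp/r³.
E = 2·(8.99×10⁹)(8.03×10⁻¹⁰) / (0.0730)³ = 3.711×10⁴ N/C.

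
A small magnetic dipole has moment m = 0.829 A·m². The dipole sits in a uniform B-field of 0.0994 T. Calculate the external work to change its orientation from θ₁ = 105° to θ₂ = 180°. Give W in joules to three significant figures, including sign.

W ≈ 0.0611 J

W_ext = ΔU = −mB cosθ₂ + mB cosθ₁ = mB(cosθ₁ − cosθ₂).
W = (0.829)(0.0994)·(cos105° − cos180°) = (0.08240)·(+0.7412) = 0.06108 J.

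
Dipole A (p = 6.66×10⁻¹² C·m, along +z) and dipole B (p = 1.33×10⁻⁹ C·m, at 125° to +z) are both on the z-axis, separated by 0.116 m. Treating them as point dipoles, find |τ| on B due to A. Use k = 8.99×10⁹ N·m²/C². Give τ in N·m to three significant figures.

The second dipole sits on the axis of the first, so the field there is axial: E₁ = 2kp₁/r³ along +z.
E₁ = 2(8.99×10⁹)(6.66×10⁻¹²)/(0.116)³ = 76.72 N/C.
Torque on the second dipole: τ = p₂ E₁ sinθ.
τ = (1.33×10⁻⁹)(76.72)·sin125° = 8.358×10⁻⁸ N·m.

τ ≈ 8.36×10⁻⁸ N·m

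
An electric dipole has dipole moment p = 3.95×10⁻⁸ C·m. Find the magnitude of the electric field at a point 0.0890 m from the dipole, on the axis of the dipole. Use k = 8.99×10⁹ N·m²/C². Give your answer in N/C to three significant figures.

E ≈ 1.01×10⁶ N/C

On the dipole axis E = 2kp/r³.
E = 2·(8.99×10⁹)(3.95×10⁻⁸) / (0.0890)³ = 1.007×10⁶ N/C.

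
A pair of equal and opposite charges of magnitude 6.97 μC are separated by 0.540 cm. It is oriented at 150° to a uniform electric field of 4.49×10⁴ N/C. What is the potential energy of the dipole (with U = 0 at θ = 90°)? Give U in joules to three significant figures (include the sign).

Dipole moment p = qd = (6.97×10⁻⁶ C)(0.00540 m) = 3.764×10⁻⁸ C·m.
U = −p·E = −pE cosθ.
U = −(3.764×10⁻⁸)(4.49×10⁴)·cos150° = 0.001464 J.

U ≈ 0.00146 J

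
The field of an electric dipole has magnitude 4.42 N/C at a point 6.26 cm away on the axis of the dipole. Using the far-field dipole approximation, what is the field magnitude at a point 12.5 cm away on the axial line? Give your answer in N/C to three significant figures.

E ≈ 0.555 N/C

Dipole fields scale as 1/r³ in the far field; the geometry is the same at both points.
E₂ = E₁ · (r₁/r₂)³ = 4.42 · (6.26/12.5)³.
(r₁/r₂)³ = (0.5008)³ = 0.1256.
E₂ ≈ 0.5552 N/C.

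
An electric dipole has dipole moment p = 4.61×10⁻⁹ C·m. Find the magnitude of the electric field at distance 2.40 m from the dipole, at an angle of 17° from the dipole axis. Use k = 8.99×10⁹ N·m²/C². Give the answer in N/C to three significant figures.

E ≈ 5.80 N/C

At angle θ the dipole field magnitude is E = (kp/r³)·√(1 + 3cos²θ).
kp/r³ = (8.99×10⁹)(4.61×10⁻⁹) / (2.40)³ = 2.998 N/C.
√(1 + 3cos²17°) = √(1 + 3·0.9145) = √3.7436 ≈ 1.9348.
E ≈ 2.998 × 1.935 = 5.801 N/C.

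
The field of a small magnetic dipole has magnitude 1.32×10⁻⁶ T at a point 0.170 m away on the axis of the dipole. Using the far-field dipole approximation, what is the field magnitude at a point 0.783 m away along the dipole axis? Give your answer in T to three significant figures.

Dipole fields scale as 1/r³ in the far field; the geometry is the same at both points.
B₂ = B₁ · (r₁/r₂)³ = 1.32×10⁻⁶ · (0.170/0.783)³.
(r₁/r₂)³ = (0.2171)³ = 0.01023.
B₂ ≈ 1.351×10⁻⁸ T.

B ≈ 1.35×10⁻⁸ T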